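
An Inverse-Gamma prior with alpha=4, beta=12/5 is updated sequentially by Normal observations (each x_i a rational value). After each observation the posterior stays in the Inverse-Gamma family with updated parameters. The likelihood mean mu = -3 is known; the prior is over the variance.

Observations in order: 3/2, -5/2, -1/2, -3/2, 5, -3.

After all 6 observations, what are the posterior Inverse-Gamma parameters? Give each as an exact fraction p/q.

alpha=7, beta=489/10

obs 1: x=3/2 → posterior Inverse-Gamma(9/2, 501/40)
obs 2: x=-5/2 → posterior Inverse-Gamma(5, 253/20)
obs 3: x=-1/2 → posterior Inverse-Gamma(11/2, 631/40)
obs 4: x=-3/2 → posterior Inverse-Gamma(6, 169/10)
obs 5: x=5 → posterior Inverse-Gamma(13/2, 489/10)
obs 6: x=-3 → posterior Inverse-Gamma(7, 489/10)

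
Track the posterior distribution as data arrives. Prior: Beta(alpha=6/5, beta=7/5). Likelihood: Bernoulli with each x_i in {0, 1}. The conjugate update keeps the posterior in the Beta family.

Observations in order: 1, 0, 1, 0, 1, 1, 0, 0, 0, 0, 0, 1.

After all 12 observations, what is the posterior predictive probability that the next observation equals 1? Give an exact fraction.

31/73

obs 1: x=1 → posterior Beta(11/5, 7/5)
obs 2: x=0 → posterior Beta(11/5, 12/5)
obs 3: x=1 → posterior Beta(16/5, 12/5)
obs 4: x=0 → posterior Beta(16/5, 17/5)
obs 5: x=1 → posterior Beta(21/5, 17/5)
obs 6: x=1 → posterior Beta(26/5, 17/5)
obs 7: x=0 → posterior Beta(26/5, 22/5)
obs 8: x=0 → posterior Beta(26/5, 27/5)
obs 9: x=0 → posterior Beta(26/5, 32/5)
obs 10: x=0 → posterior Beta(26/5, 37/5)
obs 11: x=0 → posterior Beta(26/5, 42/5)
obs 12: x=1 → posterior Beta(31/5, 42/5)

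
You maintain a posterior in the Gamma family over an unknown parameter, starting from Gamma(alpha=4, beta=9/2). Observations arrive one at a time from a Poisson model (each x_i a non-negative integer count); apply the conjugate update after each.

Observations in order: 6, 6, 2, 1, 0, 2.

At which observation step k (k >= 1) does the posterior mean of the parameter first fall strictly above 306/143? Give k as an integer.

obs 1: x=6 → posterior Gamma(10, 11/2)
obs 2: x=6 → posterior Gamma(16, 13/2)
obs 3: x=2 → posterior Gamma(18, 15/2)
obs 4: x=1 → posterior Gamma(19, 17/2)
obs 5: x=0 → posterior Gamma(19, 19/2)
obs 6: x=2 → posterior Gamma(21, 21/2)

k = 2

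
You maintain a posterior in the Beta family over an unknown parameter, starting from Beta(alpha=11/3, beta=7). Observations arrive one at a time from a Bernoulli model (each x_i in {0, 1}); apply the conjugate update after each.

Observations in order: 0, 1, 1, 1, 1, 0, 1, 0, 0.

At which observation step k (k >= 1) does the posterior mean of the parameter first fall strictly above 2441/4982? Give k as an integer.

obs 1: x=0 → posterior Beta(11/3, 8)
obs 2: x=1 → posterior Beta(14/3, 8)
obs 3: x=1 → posterior Beta(17/3, 8)
obs 4: x=1 → posterior Beta(20/3, 8)
obs 5: x=1 → posterior Beta(23/3, 8)
obs 6: x=0 → posterior Beta(23/3, 9)
obs 7: x=1 → posterior Beta(26/3, 9)
obs 8: x=0 → posterior Beta(26/3, 10)
obs 9: x=0 → posterior Beta(26/3, 11)

k = 7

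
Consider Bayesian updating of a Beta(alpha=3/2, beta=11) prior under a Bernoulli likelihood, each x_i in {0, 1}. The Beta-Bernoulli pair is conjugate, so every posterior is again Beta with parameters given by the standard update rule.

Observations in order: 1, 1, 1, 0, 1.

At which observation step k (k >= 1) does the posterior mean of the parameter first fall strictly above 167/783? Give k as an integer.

obs 1: x=1 → posterior Beta(5/2, 11)
obs 2: x=1 → posterior Beta(7/2, 11)
obs 3: x=1 → posterior Beta(9/2, 11)
obs 4: x=0 → posterior Beta(9/2, 12)
obs 5: x=1 → posterior Beta(11/2, 12)

k = 2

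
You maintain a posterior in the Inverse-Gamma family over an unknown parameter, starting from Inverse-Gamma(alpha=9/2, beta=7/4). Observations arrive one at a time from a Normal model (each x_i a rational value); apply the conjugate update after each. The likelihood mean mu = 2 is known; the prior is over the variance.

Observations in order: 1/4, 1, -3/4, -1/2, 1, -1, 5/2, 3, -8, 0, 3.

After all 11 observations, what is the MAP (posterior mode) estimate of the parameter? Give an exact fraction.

1101/176

obs 1: x=1/4 → posterior Inverse-Gamma(5, 105/32)
obs 2: x=1 → posterior Inverse-Gamma(11/2, 121/32)
obs 3: x=-3/4 → posterior Inverse-Gamma(6, 121/16)
obs 4: x=-1/2 → posterior Inverse-Gamma(13/2, 171/16)
obs 5: x=1 → posterior Inverse-Gamma(7, 179/16)
obs 6: x=-1 → posterior Inverse-Gamma(15/2, 251/16)
obs 7: x=5/2 → posterior Inverse-Gamma(8, 253/16)
obs 8: x=3 → posterior Inverse-Gamma(17/2, 261/16)
obs 9: x=-8 → posterior Inverse-Gamma(9, 1061/16)
obs 10: x=0 → posterior Inverse-Gamma(19/2, 1093/16)
obs 11: x=3 → posterior Inverse-Gamma(10, 1101/16)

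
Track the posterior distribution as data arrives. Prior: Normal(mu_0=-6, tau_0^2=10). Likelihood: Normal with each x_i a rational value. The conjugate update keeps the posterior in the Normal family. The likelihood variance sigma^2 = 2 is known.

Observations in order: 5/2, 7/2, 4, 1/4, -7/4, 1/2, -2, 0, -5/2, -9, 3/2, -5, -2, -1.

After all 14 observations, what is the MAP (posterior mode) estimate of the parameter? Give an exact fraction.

obs 1: x=5/2 → posterior Normal(13/12, 5/3)
obs 2: x=7/2 → posterior Normal(24/11, 10/11)
obs 3: x=4 → posterior Normal(11/4, 5/8)
obs 4: x=1/4 → posterior Normal(181/84, 10/21)
obs 5: x=-7/4 → posterior Normal(73/52, 5/13)
obs 6: x=1/2 → posterior Normal(39/31, 10/31)
obs 7: x=-2 → posterior Normal(29/36, 5/18)
obs 8: x=0 → posterior Normal(29/41, 10/41)
obs 9: x=-5/2 → posterior Normal(33/92, 5/23)
obs 10: x=-9 → posterior Normal(-19/34, 10/51)
obs 11: x=3/2 → posterior Normal(-3/8, 5/28)
obs 12: x=-5 → posterior Normal(-46/61, 10/61)
obs 13: x=-2 → posterior Normal(-28/33, 5/33)
obs 14: x=-1 → posterior Normal(-61/71, 10/71)

-61/71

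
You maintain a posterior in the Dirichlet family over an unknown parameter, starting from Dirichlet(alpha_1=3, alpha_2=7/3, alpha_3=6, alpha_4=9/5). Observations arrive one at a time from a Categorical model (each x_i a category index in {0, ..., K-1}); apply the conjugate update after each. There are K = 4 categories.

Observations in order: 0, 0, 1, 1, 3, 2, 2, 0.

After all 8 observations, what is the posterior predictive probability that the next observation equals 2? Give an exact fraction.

obs 1: x=0 → posterior Dirichlet(4, 7/3, 6, 9/5)
obs 2: x=0 → posterior Dirichlet(5, 7/3, 6, 9/5)
obs 3: x=1 → posterior Dirichlet(5, 10/3, 6, 9/5)
obs 4: x=1 → posterior Dirichlet(5, 13/3, 6, 9/5)
obs 5: x=3 → posterior Dirichlet(5, 13/3, 6, 14/5)
obs 6: x=2 → posterior Dirichlet(5, 13/3, 7, 14/5)
obs 7: x=2 → posterior Dirichlet(5, 13/3, 8, 14/5)
obs 8: x=0 → posterior Dirichlet(6, 13/3, 8, 14/5)

120/317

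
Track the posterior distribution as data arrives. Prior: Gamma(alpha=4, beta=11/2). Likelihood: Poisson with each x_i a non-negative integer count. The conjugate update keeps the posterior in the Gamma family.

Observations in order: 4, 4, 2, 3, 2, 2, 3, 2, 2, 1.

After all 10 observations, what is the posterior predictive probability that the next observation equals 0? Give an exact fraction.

obs 1: x=4 → posterior Gamma(8, 13/2)
obs 2: x=4 → posterior Gamma(12, 15/2)
obs 3: x=2 → posterior Gamma(14, 17/2)
obs 4: x=3 → posterior Gamma(17, 19/2)
obs 5: x=2 → posterior Gamma(19, 21/2)
obs 6: x=2 → posterior Gamma(21, 23/2)
obs 7: x=3 → posterior Gamma(24, 25/2)
obs 8: x=2 → posterior Gamma(26, 27/2)
obs 9: x=2 → posterior Gamma(28, 29/2)
obs 10: x=1 → posterior Gamma(29, 31/2)

17761887753093897979823770061456102763834271/108869005682301795684211705446369982097742753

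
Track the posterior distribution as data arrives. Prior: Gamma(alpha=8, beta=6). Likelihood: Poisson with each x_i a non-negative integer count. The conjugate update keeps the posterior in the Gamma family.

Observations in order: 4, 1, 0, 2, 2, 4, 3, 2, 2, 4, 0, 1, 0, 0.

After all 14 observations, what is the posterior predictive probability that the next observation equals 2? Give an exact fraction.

1606317768704000000000000000000000000000000000/6317628162144566340032680723822794622364199567

obs 1: x=4 → posterior Gamma(12, 7)
obs 2: x=1 → posterior Gamma(13, 8)
obs 3: x=0 → posterior Gamma(13, 9)
obs 4: x=2 → posterior Gamma(15, 10)
obs 5: x=2 → posterior Gamma(17, 11)
obs 6: x=4 → posterior Gamma(21, 12)
obs 7: x=3 → posterior Gamma(24, 13)
obs 8: x=2 → posterior Gamma(26, 14)
obs 9: x=2 → posterior Gamma(28, 15)
obs 10: x=4 → posterior Gamma(32, 16)
obs 11: x=0 → posterior Gamma(32, 17)
obs 12: x=1 → posterior Gamma(33, 18)
obs 13: x=0 → posterior Gamma(33, 19)
obs 14: x=0 → posterior Gamma(33, 20)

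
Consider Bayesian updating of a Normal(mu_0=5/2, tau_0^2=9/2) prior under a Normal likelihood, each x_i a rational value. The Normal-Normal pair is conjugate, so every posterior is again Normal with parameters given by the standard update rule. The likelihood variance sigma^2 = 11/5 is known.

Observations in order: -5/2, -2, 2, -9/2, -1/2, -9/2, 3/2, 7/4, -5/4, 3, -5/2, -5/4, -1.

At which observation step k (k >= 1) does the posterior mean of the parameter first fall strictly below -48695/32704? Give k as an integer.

obs 1: x=-5/2 → posterior Normal(-115/134, 99/67)
obs 2: x=-2 → posterior Normal(-295/224, 99/112)
obs 3: x=2 → posterior Normal(-115/314, 99/157)
obs 4: x=-9/2 → posterior Normal(-130/101, 99/202)
obs 5: x=-1/2 → posterior Normal(-565/494, 99/247)
obs 6: x=-9/2 → posterior Normal(-485/292, 99/292)
obs 7: x=3/2 → posterior Normal(-835/674, 99/337)
obs 8: x=7/4 → posterior Normal(-1355/1528, 99/382)
obs 9: x=-5/4 → posterior Normal(-395/427, 99/427)
obs 10: x=3 → posterior Normal(-65/118, 99/472)
obs 11: x=-5/2 → posterior Normal(-745/1034, 9/47)
obs 12: x=-5/4 → posterior Normal(-1715/2248, 99/562)
obs 13: x=-1 → posterior Normal(-1895/2428, 99/607)

k = 6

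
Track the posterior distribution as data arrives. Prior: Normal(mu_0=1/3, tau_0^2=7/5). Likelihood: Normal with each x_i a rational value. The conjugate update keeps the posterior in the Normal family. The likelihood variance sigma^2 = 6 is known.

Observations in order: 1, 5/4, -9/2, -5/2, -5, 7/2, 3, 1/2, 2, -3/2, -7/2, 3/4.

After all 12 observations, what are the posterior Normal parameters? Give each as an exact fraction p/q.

obs 1: x=1 → posterior Normal(17/37, 42/37)
obs 2: x=5/4 → posterior Normal(103/176, 21/22)
obs 3: x=-9/2 → posterior Normal(-23/204, 14/17)
obs 4: x=-5/2 → posterior Normal(-93/232, 21/29)
obs 5: x=-5 → posterior Normal(-233/260, 42/65)
obs 6: x=7/2 → posterior Normal(-15/32, 7/12)
obs 7: x=3 → posterior Normal(-51/316, 42/79)
obs 8: x=1/2 → posterior Normal(-37/344, 21/43)
obs 9: x=2 → posterior Normal(19/372, 14/31)
obs 10: x=-3/2 → posterior Normal(-23/400, 21/50)
obs 11: x=-7/2 → posterior Normal(-121/428, 42/107)
obs 12: x=3/4 → posterior Normal(-25/114, 7/19)

mu_0=-25/114, tau_0^2=7/19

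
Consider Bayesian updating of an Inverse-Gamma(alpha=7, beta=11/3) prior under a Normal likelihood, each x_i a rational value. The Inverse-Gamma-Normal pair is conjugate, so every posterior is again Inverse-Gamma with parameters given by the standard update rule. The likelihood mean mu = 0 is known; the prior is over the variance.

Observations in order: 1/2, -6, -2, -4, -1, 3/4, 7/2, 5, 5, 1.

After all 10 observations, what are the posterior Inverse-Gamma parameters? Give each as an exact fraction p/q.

obs 1: x=1/2 → posterior Inverse-Gamma(15/2, 91/24)
obs 2: x=-6 → posterior Inverse-Gamma(8, 523/24)
obs 3: x=-2 → posterior Inverse-Gamma(17/2, 571/24)
obs 4: x=-4 → posterior Inverse-Gamma(9, 763/24)
obs 5: x=-1 → posterior Inverse-Gamma(19/2, 775/24)
obs 6: x=3/4 → posterior Inverse-Gamma(10, 3127/96)
obs 7: x=7/2 → posterior Inverse-Gamma(21/2, 3715/96)
obs 8: x=5 → posterior Inverse-Gamma(11, 4915/96)
obs 9: x=5 → posterior Inverse-Gamma(23/2, 6115/96)
obs 10: x=1 → posterior Inverse-Gamma(12, 6163/96)

alpha=12, beta=6163/96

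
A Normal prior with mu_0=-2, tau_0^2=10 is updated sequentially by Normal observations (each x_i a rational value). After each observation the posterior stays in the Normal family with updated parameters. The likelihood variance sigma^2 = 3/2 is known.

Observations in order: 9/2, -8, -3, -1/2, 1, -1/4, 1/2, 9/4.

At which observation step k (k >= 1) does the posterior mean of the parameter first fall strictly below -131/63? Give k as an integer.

k = 3

obs 1: x=9/2 → posterior Normal(84/23, 30/23)
obs 2: x=-8 → posterior Normal(-76/43, 30/43)
obs 3: x=-3 → posterior Normal(-136/63, 10/21)
obs 4: x=-1/2 → posterior Normal(-146/83, 30/83)
obs 5: x=1 → posterior Normal(-126/103, 30/103)
obs 6: x=-1/4 → posterior Normal(-131/123, 10/41)
obs 7: x=1/2 → posterior Normal(-11/13, 30/143)
obs 8: x=9/4 → posterior Normal(-76/163, 30/163)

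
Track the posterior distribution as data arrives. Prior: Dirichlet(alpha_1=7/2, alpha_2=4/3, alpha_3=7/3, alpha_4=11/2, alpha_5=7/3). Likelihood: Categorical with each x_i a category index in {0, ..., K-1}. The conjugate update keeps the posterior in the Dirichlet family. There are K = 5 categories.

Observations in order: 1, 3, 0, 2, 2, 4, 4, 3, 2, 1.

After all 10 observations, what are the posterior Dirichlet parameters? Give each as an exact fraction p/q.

obs 1: x=1 → posterior Dirichlet(7/2, 7/3, 7/3, 11/2, 7/3)
obs 2: x=3 → posterior Dirichlet(7/2, 7/3, 7/3, 13/2, 7/3)
obs 3: x=0 → posterior Dirichlet(9/2, 7/3, 7/3, 13/2, 7/3)
obs 4: x=2 → posterior Dirichlet(9/2, 7/3, 10/3, 13/2, 7/3)
obs 5: x=2 → posterior Dirichlet(9/2, 7/3, 13/3, 13/2, 7/3)
obs 6: x=4 → posterior Dirichlet(9/2, 7/3, 13/3, 13/2, 10/3)
obs 7: x=4 → posterior Dirichlet(9/2, 7/3, 13/3, 13/2, 13/3)
obs 8: x=3 → posterior Dirichlet(9/2, 7/3, 13/3, 15/2, 13/3)
obs 9: x=2 → posterior Dirichlet(9/2, 7/3, 16/3, 15/2, 13/3)
obs 10: x=1 → posterior Dirichlet(9/2, 10/3, 16/3, 15/2, 13/3)

alpha_1=9/2, alpha_2=10/3, alpha_3=16/3, alpha_4=15/2, alpha_5=13/3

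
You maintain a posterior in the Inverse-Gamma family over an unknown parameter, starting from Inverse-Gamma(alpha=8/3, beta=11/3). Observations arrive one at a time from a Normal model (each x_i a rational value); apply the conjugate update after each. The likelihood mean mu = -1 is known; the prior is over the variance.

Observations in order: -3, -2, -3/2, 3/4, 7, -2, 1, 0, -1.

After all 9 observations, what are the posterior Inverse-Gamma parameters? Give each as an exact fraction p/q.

obs 1: x=-3 → posterior Inverse-Gamma(19/6, 17/3)
obs 2: x=-2 → posterior Inverse-Gamma(11/3, 37/6)
obs 3: x=-3/2 → posterior Inverse-Gamma(25/6, 151/24)
obs 4: x=3/4 → posterior Inverse-Gamma(14/3, 751/96)
obs 5: x=7 → posterior Inverse-Gamma(31/6, 3823/96)
obs 6: x=-2 → posterior Inverse-Gamma(17/3, 3871/96)
obs 7: x=1 → posterior Inverse-Gamma(37/6, 4063/96)
obs 8: x=0 → posterior Inverse-Gamma(20/3, 4111/96)
obs 9: x=-1 → posterior Inverse-Gamma(43/6, 4111/96)

alpha=43/6, beta=4111/96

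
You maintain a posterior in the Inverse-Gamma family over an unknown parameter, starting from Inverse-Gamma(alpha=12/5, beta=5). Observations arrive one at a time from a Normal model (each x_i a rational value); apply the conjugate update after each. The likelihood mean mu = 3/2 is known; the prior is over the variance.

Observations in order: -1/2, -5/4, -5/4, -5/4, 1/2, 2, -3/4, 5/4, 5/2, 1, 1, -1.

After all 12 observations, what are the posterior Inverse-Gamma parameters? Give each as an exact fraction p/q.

alpha=42/5, beta=813/32

obs 1: x=-1/2 → posterior Inverse-Gamma(29/10, 7)
obs 2: x=-5/4 → posterior Inverse-Gamma(17/5, 345/32)
obs 3: x=-5/4 → posterior Inverse-Gamma(39/10, 233/16)
obs 4: x=-5/4 → posterior Inverse-Gamma(22/5, 587/32)
obs 5: x=1/2 → posterior Inverse-Gamma(49/10, 603/32)
obs 6: x=2 → posterior Inverse-Gamma(27/5, 607/32)
obs 7: x=-3/4 → posterior Inverse-Gamma(59/10, 43/2)
obs 8: x=5/4 → posterior Inverse-Gamma(32/5, 689/32)
obs 9: x=5/2 → posterior Inverse-Gamma(69/10, 705/32)
obs 10: x=1 → posterior Inverse-Gamma(37/5, 709/32)
obs 11: x=1 → posterior Inverse-Gamma(79/10, 713/32)
obs 12: x=-1 → posterior Inverse-Gamma(42/5, 813/32)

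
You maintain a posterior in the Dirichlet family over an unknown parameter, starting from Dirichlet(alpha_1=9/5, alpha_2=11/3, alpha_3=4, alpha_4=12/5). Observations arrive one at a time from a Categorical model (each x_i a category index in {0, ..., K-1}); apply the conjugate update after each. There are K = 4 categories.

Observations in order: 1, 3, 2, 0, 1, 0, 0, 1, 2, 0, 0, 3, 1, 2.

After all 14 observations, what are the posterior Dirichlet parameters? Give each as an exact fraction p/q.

alpha_1=34/5, alpha_2=23/3, alpha_3=7, alpha_4=22/5

obs 1: x=1 → posterior Dirichlet(9/5, 14/3, 4, 12/5)
obs 2: x=3 → posterior Dirichlet(9/5, 14/3, 4, 17/5)
obs 3: x=2 → posterior Dirichlet(9/5, 14/3, 5, 17/5)
obs 4: x=0 → posterior Dirichlet(14/5, 14/3, 5, 17/5)
obs 5: x=1 → posterior Dirichlet(14/5, 17/3, 5, 17/5)
obs 6: x=0 → posterior Dirichlet(19/5, 17/3, 5, 17/5)
obs 7: x=0 → posterior Dirichlet(24/5, 17/3, 5, 17/5)
obs 8: x=1 → posterior Dirichlet(24/5, 20/3, 5, 17/5)
obs 9: x=2 → posterior Dirichlet(24/5, 20/3, 6, 17/5)
obs 10: x=0 → posterior Dirichlet(29/5, 20/3, 6, 17/5)
obs 11: x=0 → posterior Dirichlet(34/5, 20/3, 6, 17/5)
obs 12: x=3 → posterior Dirichlet(34/5, 20/3, 6, 22/5)
obs 13: x=1 → posterior Dirichlet(34/5, 23/3, 6, 22/5)
obs 14: x=2 → posterior Dirichlet(34/5, 23/3, 7, 22/5)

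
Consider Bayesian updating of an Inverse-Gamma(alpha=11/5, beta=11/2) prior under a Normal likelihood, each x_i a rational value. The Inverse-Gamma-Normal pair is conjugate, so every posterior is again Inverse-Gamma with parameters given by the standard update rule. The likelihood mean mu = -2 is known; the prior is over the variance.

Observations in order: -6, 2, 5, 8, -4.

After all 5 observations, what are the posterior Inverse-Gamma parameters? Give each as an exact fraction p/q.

alpha=47/10, beta=98

obs 1: x=-6 → posterior Inverse-Gamma(27/10, 27/2)
obs 2: x=2 → posterior Inverse-Gamma(16/5, 43/2)
obs 3: x=5 → posterior Inverse-Gamma(37/10, 46)
obs 4: x=8 → posterior Inverse-Gamma(21/5, 96)
obs 5: x=-4 → posterior Inverse-Gamma(47/10, 98)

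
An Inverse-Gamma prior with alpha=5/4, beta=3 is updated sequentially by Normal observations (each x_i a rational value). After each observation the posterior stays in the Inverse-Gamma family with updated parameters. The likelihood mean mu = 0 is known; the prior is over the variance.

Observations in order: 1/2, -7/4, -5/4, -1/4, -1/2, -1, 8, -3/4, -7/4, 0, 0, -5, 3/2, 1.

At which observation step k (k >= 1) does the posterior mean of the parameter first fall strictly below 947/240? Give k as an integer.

obs 1: x=1/2 → posterior Inverse-Gamma(7/4, 25/8)
obs 2: x=-7/4 → posterior Inverse-Gamma(9/4, 149/32)
obs 3: x=-5/4 → posterior Inverse-Gamma(11/4, 87/16)
obs 4: x=-1/4 → posterior Inverse-Gamma(13/4, 175/32)
obs 5: x=-1/2 → posterior Inverse-Gamma(15/4, 179/32)
obs 6: x=-1 → posterior Inverse-Gamma(17/4, 195/32)
obs 7: x=8 → posterior Inverse-Gamma(19/4, 1219/32)
obs 8: x=-3/4 → posterior Inverse-Gamma(21/4, 307/8)
obs 9: x=-7/4 → posterior Inverse-Gamma(23/4, 1277/32)
obs 10: x=0 → posterior Inverse-Gamma(25/4, 1277/32)
obs 11: x=0 → posterior Inverse-Gamma(27/4, 1277/32)
obs 12: x=-5 → posterior Inverse-Gamma(29/4, 1677/32)
obs 13: x=3/2 → posterior Inverse-Gamma(31/4, 1713/32)
obs 14: x=1 → posterior Inverse-Gamma(33/4, 1729/32)

k = 2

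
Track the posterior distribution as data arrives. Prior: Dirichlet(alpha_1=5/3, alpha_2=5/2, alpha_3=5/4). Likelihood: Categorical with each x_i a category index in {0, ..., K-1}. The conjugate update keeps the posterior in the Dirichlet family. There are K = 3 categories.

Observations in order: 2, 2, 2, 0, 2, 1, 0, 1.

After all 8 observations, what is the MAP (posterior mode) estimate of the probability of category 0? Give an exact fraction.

32/125

obs 1: x=2 → posterior Dirichlet(5/3, 5/2, 9/4)
obs 2: x=2 → posterior Dirichlet(5/3, 5/2, 13/4)
obs 3: x=2 → posterior Dirichlet(5/3, 5/2, 17/4)
obs 4: x=0 → posterior Dirichlet(8/3, 5/2, 17/4)
obs 5: x=2 → posterior Dirichlet(8/3, 5/2, 21/4)
obs 6: x=1 → posterior Dirichlet(8/3, 7/2, 21/4)
obs 7: x=0 → posterior Dirichlet(11/3, 7/2, 21/4)
obs 8: x=1 → posterior Dirichlet(11/3, 9/2, 21/4)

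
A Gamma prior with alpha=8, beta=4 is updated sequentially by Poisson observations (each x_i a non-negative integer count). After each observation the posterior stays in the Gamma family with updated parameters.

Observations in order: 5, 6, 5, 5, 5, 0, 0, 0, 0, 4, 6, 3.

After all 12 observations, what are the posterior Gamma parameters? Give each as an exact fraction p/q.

alpha=47, beta=16

obs 1: x=5 → posterior Gamma(13, 5)
obs 2: x=6 → posterior Gamma(19, 6)
obs 3: x=5 → posterior Gamma(24, 7)
obs 4: x=5 → posterior Gamma(29, 8)
obs 5: x=5 → posterior Gamma(34, 9)
obs 6: x=0 → posterior Gamma(34, 10)
obs 7: x=0 → posterior Gamma(34, 11)
obs 8: x=0 → posterior Gamma(34, 12)
obs 9: x=0 → posterior Gamma(34, 13)
obs 10: x=4 → posterior Gamma(38, 14)
obs 11: x=6 → posterior Gamma(44, 15)
obs 12: x=3 → posterior Gamma(47, 16)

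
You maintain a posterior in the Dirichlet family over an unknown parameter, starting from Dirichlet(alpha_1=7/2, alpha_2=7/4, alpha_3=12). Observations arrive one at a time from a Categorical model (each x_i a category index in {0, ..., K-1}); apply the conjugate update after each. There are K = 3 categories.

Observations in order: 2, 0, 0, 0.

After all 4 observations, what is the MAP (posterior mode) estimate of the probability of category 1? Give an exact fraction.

obs 1: x=2 → posterior Dirichlet(7/2, 7/4, 13)
obs 2: x=0 → posterior Dirichlet(9/2, 7/4, 13)
obs 3: x=0 → posterior Dirichlet(11/2, 7/4, 13)
obs 4: x=0 → posterior Dirichlet(13/2, 7/4, 13)

3/73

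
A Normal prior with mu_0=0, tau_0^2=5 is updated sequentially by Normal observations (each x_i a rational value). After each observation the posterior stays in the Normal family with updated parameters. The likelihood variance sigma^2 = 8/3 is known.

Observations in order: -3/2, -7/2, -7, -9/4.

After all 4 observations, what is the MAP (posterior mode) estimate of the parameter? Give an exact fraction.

-855/272

obs 1: x=-3/2 → posterior Normal(-45/46, 40/23)
obs 2: x=-7/2 → posterior Normal(-75/38, 20/19)
obs 3: x=-7 → posterior Normal(-180/53, 40/53)
obs 4: x=-9/4 → posterior Normal(-855/272, 10/17)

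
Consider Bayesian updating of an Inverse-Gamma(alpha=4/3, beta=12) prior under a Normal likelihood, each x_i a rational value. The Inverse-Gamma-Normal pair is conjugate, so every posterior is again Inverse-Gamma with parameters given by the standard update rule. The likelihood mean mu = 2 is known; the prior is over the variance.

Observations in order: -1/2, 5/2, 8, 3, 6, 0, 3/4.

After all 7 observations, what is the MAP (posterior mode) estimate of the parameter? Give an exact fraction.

855/112

obs 1: x=-1/2 → posterior Inverse-Gamma(11/6, 121/8)
obs 2: x=5/2 → posterior Inverse-Gamma(7/3, 61/4)
obs 3: x=8 → posterior Inverse-Gamma(17/6, 133/4)
obs 4: x=3 → posterior Inverse-Gamma(10/3, 135/4)
obs 5: x=6 → posterior Inverse-Gamma(23/6, 167/4)
obs 6: x=0 → posterior Inverse-Gamma(13/3, 175/4)
obs 7: x=3/4 → posterior Inverse-Gamma(29/6, 1425/32)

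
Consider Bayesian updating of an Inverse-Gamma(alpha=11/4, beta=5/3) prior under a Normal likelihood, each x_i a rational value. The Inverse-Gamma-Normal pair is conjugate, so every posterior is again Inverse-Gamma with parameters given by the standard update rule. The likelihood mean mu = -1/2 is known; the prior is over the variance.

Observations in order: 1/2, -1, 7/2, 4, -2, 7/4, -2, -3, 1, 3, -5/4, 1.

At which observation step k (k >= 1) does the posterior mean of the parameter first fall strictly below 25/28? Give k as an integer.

k = 2

obs 1: x=1/2 → posterior Inverse-Gamma(13/4, 13/6)
obs 2: x=-1 → posterior Inverse-Gamma(15/4, 55/24)
obs 3: x=7/2 → posterior Inverse-Gamma(17/4, 247/24)
obs 4: x=4 → posterior Inverse-Gamma(19/4, 245/12)
obs 5: x=-2 → posterior Inverse-Gamma(21/4, 517/24)
obs 6: x=7/4 → posterior Inverse-Gamma(23/4, 2311/96)
obs 7: x=-2 → posterior Inverse-Gamma(25/4, 2419/96)
obs 8: x=-3 → posterior Inverse-Gamma(27/4, 2719/96)
obs 9: x=1 → posterior Inverse-Gamma(29/4, 2827/96)
obs 10: x=3 → posterior Inverse-Gamma(31/4, 3415/96)
obs 11: x=-5/4 → posterior Inverse-Gamma(33/4, 1721/48)
obs 12: x=1 → posterior Inverse-Gamma(35/4, 1775/48)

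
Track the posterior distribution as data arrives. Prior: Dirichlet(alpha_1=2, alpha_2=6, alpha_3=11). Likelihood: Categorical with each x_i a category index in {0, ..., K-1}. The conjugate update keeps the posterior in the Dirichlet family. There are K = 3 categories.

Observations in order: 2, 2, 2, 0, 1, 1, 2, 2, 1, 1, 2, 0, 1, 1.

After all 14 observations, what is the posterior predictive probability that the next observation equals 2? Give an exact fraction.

17/33

obs 1: x=2 → posterior Dirichlet(2, 6, 12)
obs 2: x=2 → posterior Dirichlet(2, 6, 13)
obs 3: x=2 → posterior Dirichlet(2, 6, 14)
obs 4: x=0 → posterior Dirichlet(3, 6, 14)
obs 5: x=1 → posterior Dirichlet(3, 7, 14)
obs 6: x=1 → posterior Dirichlet(3, 8, 14)
obs 7: x=2 → posterior Dirichlet(3, 8, 15)
obs 8: x=2 → posterior Dirichlet(3, 8, 16)
obs 9: x=1 → posterior Dirichlet(3, 9, 16)
obs 10: x=1 → posterior Dirichlet(3, 10, 16)
obs 11: x=2 → posterior Dirichlet(3, 10, 17)
obs 12: x=0 → posterior Dirichlet(4, 10, 17)
obs 13: x=1 → posterior Dirichlet(4, 11, 17)
obs 14: x=1 → posterior Dirichlet(4, 12, 17)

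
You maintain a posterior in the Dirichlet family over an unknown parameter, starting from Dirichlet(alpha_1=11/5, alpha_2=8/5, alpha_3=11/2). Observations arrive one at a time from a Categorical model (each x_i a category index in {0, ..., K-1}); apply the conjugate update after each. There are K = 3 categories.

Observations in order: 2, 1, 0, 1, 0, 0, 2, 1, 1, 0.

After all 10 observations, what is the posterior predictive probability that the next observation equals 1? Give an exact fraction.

obs 1: x=2 → posterior Dirichlet(11/5, 8/5, 13/2)
obs 2: x=1 → posterior Dirichlet(11/5, 13/5, 13/2)
obs 3: x=0 → posterior Dirichlet(16/5, 13/5, 13/2)
obs 4: x=1 → posterior Dirichlet(16/5, 18/5, 13/2)
obs 5: x=0 → posterior Dirichlet(21/5, 18/5, 13/2)
obs 6: x=0 → posterior Dirichlet(26/5, 18/5, 13/2)
obs 7: x=2 → posterior Dirichlet(26/5, 18/5, 15/2)
obs 8: x=1 → posterior Dirichlet(26/5, 23/5, 15/2)
obs 9: x=1 → posterior Dirichlet(26/5, 28/5, 15/2)
obs 10: x=0 → posterior Dirichlet(31/5, 28/5, 15/2)

56/193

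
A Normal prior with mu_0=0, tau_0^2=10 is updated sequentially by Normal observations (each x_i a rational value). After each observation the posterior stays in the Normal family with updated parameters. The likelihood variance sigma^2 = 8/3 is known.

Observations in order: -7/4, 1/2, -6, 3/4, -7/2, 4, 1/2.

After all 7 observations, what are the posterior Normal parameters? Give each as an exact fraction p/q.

mu_0=-165/218, tau_0^2=40/109

obs 1: x=-7/4 → posterior Normal(-105/76, 40/19)
obs 2: x=1/2 → posterior Normal(-75/136, 20/17)
obs 3: x=-6 → posterior Normal(-435/196, 40/49)
obs 4: x=3/4 → posterior Normal(-195/128, 5/8)
obs 5: x=-7/2 → posterior Normal(-150/79, 40/79)
obs 6: x=4 → posterior Normal(-45/47, 20/47)
obs 7: x=1/2 → posterior Normal(-165/218, 40/109)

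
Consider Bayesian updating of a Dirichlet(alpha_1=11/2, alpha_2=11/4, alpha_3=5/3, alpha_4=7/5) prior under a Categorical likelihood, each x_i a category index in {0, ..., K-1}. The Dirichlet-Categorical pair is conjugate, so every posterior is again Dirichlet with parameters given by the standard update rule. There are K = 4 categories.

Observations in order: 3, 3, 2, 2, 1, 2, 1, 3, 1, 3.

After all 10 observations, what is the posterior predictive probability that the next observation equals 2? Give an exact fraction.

obs 1: x=3 → posterior Dirichlet(11/2, 11/4, 5/3, 12/5)
obs 2: x=3 → posterior Dirichlet(11/2, 11/4, 5/3, 17/5)
obs 3: x=2 → posterior Dirichlet(11/2, 11/4, 8/3, 17/5)
obs 4: x=2 → posterior Dirichlet(11/2, 11/4, 11/3, 17/5)
obs 5: x=1 → posterior Dirichlet(11/2, 15/4, 11/3, 17/5)
obs 6: x=2 → posterior Dirichlet(11/2, 15/4, 14/3, 17/5)
obs 7: x=1 → posterior Dirichlet(11/2, 19/4, 14/3, 17/5)
obs 8: x=3 → posterior Dirichlet(11/2, 19/4, 14/3, 22/5)
obs 9: x=1 → posterior Dirichlet(11/2, 23/4, 14/3, 22/5)
obs 10: x=3 → posterior Dirichlet(11/2, 23/4, 14/3, 27/5)

280/1279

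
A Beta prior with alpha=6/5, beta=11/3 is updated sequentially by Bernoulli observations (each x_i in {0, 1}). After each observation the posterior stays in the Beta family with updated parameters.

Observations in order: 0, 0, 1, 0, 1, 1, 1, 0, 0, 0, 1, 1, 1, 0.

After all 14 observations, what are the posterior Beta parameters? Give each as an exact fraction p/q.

alpha=41/5, beta=32/3

obs 1: x=0 → posterior Beta(6/5, 14/3)
obs 2: x=0 → posterior Beta(6/5, 17/3)
obs 3: x=1 → posterior Beta(11/5, 17/3)
obs 4: x=0 → posterior Beta(11/5, 20/3)
obs 5: x=1 → posterior Beta(16/5, 20/3)
obs 6: x=1 → posterior Beta(21/5, 20/3)
obs 7: x=1 → posterior Beta(26/5, 20/3)
obs 8: x=0 → posterior Beta(26/5, 23/3)
obs 9: x=0 → posterior Beta(26/5, 26/3)
obs 10: x=0 → posterior Beta(26/5, 29/3)
obs 11: x=1 → posterior Beta(31/5, 29/3)
obs 12: x=1 → posterior Beta(36/5, 29/3)
obs 13: x=1 → posterior Beta(41/5, 29/3)
obs 14: x=0 → posterior Beta(41/5, 32/3)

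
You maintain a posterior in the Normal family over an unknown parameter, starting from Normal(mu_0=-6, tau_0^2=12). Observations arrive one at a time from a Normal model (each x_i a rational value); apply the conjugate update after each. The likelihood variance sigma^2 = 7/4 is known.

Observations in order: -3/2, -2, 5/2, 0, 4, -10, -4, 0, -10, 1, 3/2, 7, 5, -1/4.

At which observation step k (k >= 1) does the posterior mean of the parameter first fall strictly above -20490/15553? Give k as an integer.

obs 1: x=-3/2 → posterior Normal(-114/55, 84/55)
obs 2: x=-2 → posterior Normal(-210/103, 84/103)
obs 3: x=5/2 → posterior Normal(-90/151, 84/151)
obs 4: x=0 → posterior Normal(-90/199, 84/199)
obs 5: x=4 → posterior Normal(102/247, 84/247)
obs 6: x=-10 → posterior Normal(-378/295, 84/295)
obs 7: x=-4 → posterior Normal(-570/343, 12/49)
obs 8: x=0 → posterior Normal(-570/391, 84/391)
obs 9: x=-10 → posterior Normal(-1050/439, 84/439)
obs 10: x=1 → posterior Normal(-1002/487, 84/487)
obs 11: x=3/2 → posterior Normal(-186/107, 84/535)
obs 12: x=7 → posterior Normal(-54/53, 84/583)
obs 13: x=5 → posterior Normal(-354/631, 84/631)
obs 14: x=-1/4 → posterior Normal(-366/679, 12/97)

k = 3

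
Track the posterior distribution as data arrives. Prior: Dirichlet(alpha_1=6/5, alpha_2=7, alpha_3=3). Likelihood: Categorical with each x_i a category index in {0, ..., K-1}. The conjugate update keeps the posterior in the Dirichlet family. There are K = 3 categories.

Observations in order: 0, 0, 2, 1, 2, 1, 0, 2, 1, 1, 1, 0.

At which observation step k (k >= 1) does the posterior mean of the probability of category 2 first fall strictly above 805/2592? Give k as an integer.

obs 1: x=0 → posterior Dirichlet(11/5, 7, 3)
obs 2: x=0 → posterior Dirichlet(16/5, 7, 3)
obs 3: x=2 → posterior Dirichlet(16/5, 7, 4)
obs 4: x=1 → posterior Dirichlet(16/5, 8, 4)
obs 5: x=2 → posterior Dirichlet(16/5, 8, 5)
obs 6: x=1 → posterior Dirichlet(16/5, 9, 5)
obs 7: x=0 → posterior Dirichlet(21/5, 9, 5)
obs 8: x=2 → posterior Dirichlet(21/5, 9, 6)
obs 9: x=1 → posterior Dirichlet(21/5, 10, 6)
obs 10: x=1 → posterior Dirichlet(21/5, 11, 6)
obs 11: x=1 → posterior Dirichlet(21/5, 12, 6)
obs 12: x=0 → posterior Dirichlet(26/5, 12, 6)

k = 8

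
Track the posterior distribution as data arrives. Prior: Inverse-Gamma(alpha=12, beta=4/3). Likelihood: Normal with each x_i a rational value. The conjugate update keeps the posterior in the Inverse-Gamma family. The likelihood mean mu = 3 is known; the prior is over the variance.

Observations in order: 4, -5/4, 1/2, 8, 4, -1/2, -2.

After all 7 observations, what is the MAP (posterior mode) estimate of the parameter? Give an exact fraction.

obs 1: x=4 → posterior Inverse-Gamma(25/2, 11/6)
obs 2: x=-5/4 → posterior Inverse-Gamma(13, 1043/96)
obs 3: x=1/2 → posterior Inverse-Gamma(27/2, 1343/96)
obs 4: x=8 → posterior Inverse-Gamma(14, 2543/96)
obs 5: x=4 → posterior Inverse-Gamma(29/2, 2591/96)
obs 6: x=-1/2 → posterior Inverse-Gamma(15, 3179/96)
obs 7: x=-2 → posterior Inverse-Gamma(31/2, 4379/96)

4379/1584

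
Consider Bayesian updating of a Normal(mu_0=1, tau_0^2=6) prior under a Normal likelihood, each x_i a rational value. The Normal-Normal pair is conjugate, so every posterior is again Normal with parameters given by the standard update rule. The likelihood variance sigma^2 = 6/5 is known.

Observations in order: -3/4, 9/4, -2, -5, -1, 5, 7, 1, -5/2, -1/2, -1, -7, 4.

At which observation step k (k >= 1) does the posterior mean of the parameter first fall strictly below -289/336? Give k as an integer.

obs 1: x=-3/4 → posterior Normal(-11/24, 1)
obs 2: x=9/4 → posterior Normal(17/22, 6/11)
obs 3: x=-2 → posterior Normal(-3/32, 3/8)
obs 4: x=-5 → posterior Normal(-53/42, 2/7)
obs 5: x=-1 → posterior Normal(-63/52, 3/13)
obs 6: x=5 → posterior Normal(-13/62, 6/31)
obs 7: x=7 → posterior Normal(19/24, 1/6)
obs 8: x=1 → posterior Normal(67/82, 6/41)
obs 9: x=-5/2 → posterior Normal(21/46, 3/23)
obs 10: x=-1/2 → posterior Normal(37/102, 2/17)
obs 11: x=-1 → posterior Normal(27/112, 3/28)
obs 12: x=-7 → posterior Normal(-43/122, 6/61)
obs 13: x=4 → posterior Normal(-1/44, 1/11)

k = 4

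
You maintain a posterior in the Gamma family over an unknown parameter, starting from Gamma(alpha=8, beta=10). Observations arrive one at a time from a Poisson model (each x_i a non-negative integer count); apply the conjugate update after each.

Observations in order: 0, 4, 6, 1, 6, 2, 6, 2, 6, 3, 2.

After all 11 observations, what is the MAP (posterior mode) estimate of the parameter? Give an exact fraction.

15/7

obs 1: x=0 → posterior Gamma(8, 11)
obs 2: x=4 → posterior Gamma(12, 12)
obs 3: x=6 → posterior Gamma(18, 13)
obs 4: x=1 → posterior Gamma(19, 14)
obs 5: x=6 → posterior Gamma(25, 15)
obs 6: x=2 → posterior Gamma(27, 16)
obs 7: x=6 → posterior Gamma(33, 17)
obs 8: x=2 → posterior Gamma(35, 18)
obs 9: x=6 → posterior Gamma(41, 19)
obs 10: x=3 → posterior Gamma(44, 20)
obs 11: x=2 → posterior Gamma(46, 21)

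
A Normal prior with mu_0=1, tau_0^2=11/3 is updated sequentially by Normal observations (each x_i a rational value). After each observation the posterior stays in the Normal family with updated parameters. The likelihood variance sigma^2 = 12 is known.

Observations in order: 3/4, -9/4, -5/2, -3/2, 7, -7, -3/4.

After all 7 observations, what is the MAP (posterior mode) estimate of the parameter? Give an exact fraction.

obs 1: x=3/4 → posterior Normal(177/188, 132/47)
obs 2: x=-9/4 → posterior Normal(39/116, 66/29)
obs 3: x=-5/2 → posterior Normal(-8/69, 44/23)
obs 4: x=-3/2 → posterior Normal(-49/160, 33/20)
obs 5: x=7 → posterior Normal(15/26, 132/91)
obs 6: x=-7 → posterior Normal(-49/204, 22/17)
obs 7: x=-3/4 → posterior Normal(-131/452, 132/113)

-131/452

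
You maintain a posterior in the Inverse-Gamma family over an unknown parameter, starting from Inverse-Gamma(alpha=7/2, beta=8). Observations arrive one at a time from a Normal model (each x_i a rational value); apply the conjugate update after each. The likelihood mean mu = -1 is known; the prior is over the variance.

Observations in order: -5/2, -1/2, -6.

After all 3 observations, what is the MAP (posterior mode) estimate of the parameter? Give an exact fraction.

29/8

obs 1: x=-5/2 → posterior Inverse-Gamma(4, 73/8)
obs 2: x=-1/2 → posterior Inverse-Gamma(9/2, 37/4)
obs 3: x=-6 → posterior Inverse-Gamma(5, 87/4)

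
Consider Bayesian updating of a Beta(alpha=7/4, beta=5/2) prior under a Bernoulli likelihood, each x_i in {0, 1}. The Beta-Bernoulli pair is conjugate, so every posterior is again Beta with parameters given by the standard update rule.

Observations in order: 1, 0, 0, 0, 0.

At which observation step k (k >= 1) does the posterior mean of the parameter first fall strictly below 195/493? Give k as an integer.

k = 3

obs 1: x=1 → posterior Beta(11/4, 5/2)
obs 2: x=0 → posterior Beta(11/4, 7/2)
obs 3: x=0 → posterior Beta(11/4, 9/2)
obs 4: x=0 → posterior Beta(11/4, 11/2)
obs 5: x=0 → posterior Beta(11/4, 13/2)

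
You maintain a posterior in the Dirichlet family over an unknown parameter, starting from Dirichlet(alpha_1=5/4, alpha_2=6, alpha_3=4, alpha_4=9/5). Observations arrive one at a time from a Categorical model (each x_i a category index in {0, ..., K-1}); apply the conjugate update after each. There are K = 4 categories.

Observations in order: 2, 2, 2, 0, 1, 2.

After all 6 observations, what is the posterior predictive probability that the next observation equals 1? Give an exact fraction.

140/381

obs 1: x=2 → posterior Dirichlet(5/4, 6, 5, 9/5)
obs 2: x=2 → posterior Dirichlet(5/4, 6, 6, 9/5)
obs 3: x=2 → posterior Dirichlet(5/4, 6, 7, 9/5)
obs 4: x=0 → posterior Dirichlet(9/4, 6, 7, 9/5)
obs 5: x=1 → posterior Dirichlet(9/4, 7, 7, 9/5)
obs 6: x=2 → posterior Dirichlet(9/4, 7, 8, 9/5)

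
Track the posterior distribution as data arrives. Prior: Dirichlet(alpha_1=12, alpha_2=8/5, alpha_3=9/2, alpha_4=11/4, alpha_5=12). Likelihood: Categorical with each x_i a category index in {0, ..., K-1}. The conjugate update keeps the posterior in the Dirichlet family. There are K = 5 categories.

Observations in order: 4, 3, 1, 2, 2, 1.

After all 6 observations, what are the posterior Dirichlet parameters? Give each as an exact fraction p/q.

alpha_1=12, alpha_2=18/5, alpha_3=13/2, alpha_4=15/4, alpha_5=13

obs 1: x=4 → posterior Dirichlet(12, 8/5, 9/2, 11/4, 13)
obs 2: x=3 → posterior Dirichlet(12, 8/5, 9/2, 15/4, 13)
obs 3: x=1 → posterior Dirichlet(12, 13/5, 9/2, 15/4, 13)
obs 4: x=2 → posterior Dirichlet(12, 13/5, 11/2, 15/4, 13)
obs 5: x=2 → posterior Dirichlet(12, 13/5, 13/2, 15/4, 13)
obs 6: x=1 → posterior Dirichlet(12, 18/5, 13/2, 15/4, 13)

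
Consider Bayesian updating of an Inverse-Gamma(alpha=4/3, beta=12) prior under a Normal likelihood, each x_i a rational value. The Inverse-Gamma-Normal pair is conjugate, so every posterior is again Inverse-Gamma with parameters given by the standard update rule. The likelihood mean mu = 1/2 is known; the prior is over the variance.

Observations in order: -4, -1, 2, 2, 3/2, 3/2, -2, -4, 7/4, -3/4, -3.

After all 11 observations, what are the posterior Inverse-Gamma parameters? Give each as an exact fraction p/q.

obs 1: x=-4 → posterior Inverse-Gamma(11/6, 177/8)
obs 2: x=-1 → posterior Inverse-Gamma(7/3, 93/4)
obs 3: x=2 → posterior Inverse-Gamma(17/6, 195/8)
obs 4: x=2 → posterior Inverse-Gamma(10/3, 51/2)
obs 5: x=3/2 → posterior Inverse-Gamma(23/6, 26)
obs 6: x=3/2 → posterior Inverse-Gamma(13/3, 53/2)
obs 7: x=-2 → posterior Inverse-Gamma(29/6, 237/8)
obs 8: x=-4 → posterior Inverse-Gamma(16/3, 159/4)
obs 9: x=7/4 → posterior Inverse-Gamma(35/6, 1297/32)
obs 10: x=-3/4 → posterior Inverse-Gamma(19/3, 661/16)
obs 11: x=-3 → posterior Inverse-Gamma(41/6, 759/16)

alpha=41/6, beta=759/16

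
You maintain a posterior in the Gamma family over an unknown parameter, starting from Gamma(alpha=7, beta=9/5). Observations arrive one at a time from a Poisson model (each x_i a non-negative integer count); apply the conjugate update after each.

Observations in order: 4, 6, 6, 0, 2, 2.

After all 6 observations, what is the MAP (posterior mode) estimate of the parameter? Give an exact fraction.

10/3

obs 1: x=4 → posterior Gamma(11, 14/5)
obs 2: x=6 → posterior Gamma(17, 19/5)
obs 3: x=6 → posterior Gamma(23, 24/5)
obs 4: x=0 → posterior Gamma(23, 29/5)
obs 5: x=2 → posterior Gamma(25, 34/5)
obs 6: x=2 → posterior Gamma(27, 39/5)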